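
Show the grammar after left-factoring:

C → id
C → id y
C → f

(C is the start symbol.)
C → id C'
C' → ε
C' → y
C → f

Left-factoring transforms A → αβ₁ | αβ₂ into A → αA' and A' → β₁ | β₂
(α is the longest common prefix among the alternatives). Repeat until
no nonterminal has two alternatives with a common prefix.

Round 1: C has alternatives sharing prefix 'id'. Introduce C': C → id C'
  Add: C' → ε
  Add: C' → y

No remaining common prefixes — done.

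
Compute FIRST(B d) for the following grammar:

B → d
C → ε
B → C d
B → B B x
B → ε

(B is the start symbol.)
FIRST sets of the non-terminals involved (from the grammar, by fixed-point iteration):
  FIRST(B) = { 'd', 'x', ε }

To compute FIRST(B d), process the symbols left to right:
Symbol B is a non-terminal. Add FIRST(B) \ {ε} = { 'd', 'x' }
B is nullable (ε ∈ FIRST(B)), continue to the next symbol.
Symbol d is a terminal. Add 'd' and stop.
FIRST(B d) = { 'd', 'x' }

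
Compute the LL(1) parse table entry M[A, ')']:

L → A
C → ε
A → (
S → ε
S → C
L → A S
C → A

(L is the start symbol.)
To find M[A, ')'], we find productions for A where ')' is in the predict set (PREDICT(N → α) = (FIRST(α) \ {ε}) ∪ (FOLLOW(N) if α ⇒* ε)).

A → (: PREDICT = { '(' }

M[A, ')'] is empty (no production applies)

Answer: Empty (error entry)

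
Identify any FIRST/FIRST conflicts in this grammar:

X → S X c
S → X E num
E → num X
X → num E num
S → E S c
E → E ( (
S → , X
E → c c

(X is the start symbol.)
FIRST sets of the non-terminals at (or reachable through a nullable prefix from) the front of some alternative:
  FIRST(S) = { ',', 'c', 'num' }
  FIRST(X) = { ',', 'c', 'num' }
  FIRST(E) = { 'c', 'num' }

Productions for X:
  X → S X c: FIRST = { ',', 'c', 'num' }
  X → num E num: FIRST = { 'num' }
Productions for S:
  S → X E num: FIRST = { ',', 'c', 'num' }
  S → E S c: FIRST = { 'c', 'num' }
  S → , X: FIRST = { ',' }
Productions for E:
  E → num X: FIRST = { 'num' }
  E → E ( (: FIRST = { 'c', 'num' }
  E → c c: FIRST = { 'c' }

Conflict for X: X → S X c and X → num E num
  Overlap: { 'num' }
Conflict for S: S → X E num and S → E S c
  Overlap: { 'c', 'num' }
Conflict for S: S → X E num and S → , X
  Overlap: { ',' }
Conflict for E: E → num X and E → E ( (
  Overlap: { 'num' }
Conflict for E: E → E ( ( and E → c c
  Overlap: { 'c' }

Answer: Yes. X → S X c / X → num E num on { 'num' }; S → X E num / S → E S c on { 'c', 'num' }; S → X E num / S → ',' X on { ',' }; E → num X / E → E '(' '(' on { 'num' }; E → E '(' '(' / E → c c on { 'c' }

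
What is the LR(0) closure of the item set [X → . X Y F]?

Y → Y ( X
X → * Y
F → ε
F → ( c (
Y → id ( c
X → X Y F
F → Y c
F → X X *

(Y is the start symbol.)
Start with: [X → . X Y F]
  [X → . X Y F] has the dot before X: add [X → . * Y]
No further items can be added.

CLOSURE = { [X → . * Y], [X → . X Y F] }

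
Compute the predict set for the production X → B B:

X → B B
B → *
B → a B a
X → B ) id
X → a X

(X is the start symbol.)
PREDICT(X → B B) = (FIRST(RHS) \ {ε}) ∪ (FOLLOW(X) if ε ∈ FIRST(RHS), i.e. RHS ⇒* ε)
FIRST(B) = { '*', 'a' }
FIRST(B B) = { '*', 'a' }
ε ∉ FIRST(B B), so FOLLOW(X) is not added.
PREDICT(X → B B) = { '*', 'a' }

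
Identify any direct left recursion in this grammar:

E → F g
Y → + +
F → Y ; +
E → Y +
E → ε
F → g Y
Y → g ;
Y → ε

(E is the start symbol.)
Direct left recursion occurs when N → N α for some non-terminal N (the right-hand side begins with the left-hand side itself).

E → F g: starts with F
Y → + +: starts with '+'
F → Y ; +: starts with Y
E → Y +: starts with Y
E → ε: starts with ε
F → g Y: starts with g
Y → g ;: starts with g
Y → ε: starts with ε

No direct left recursion found.

Answer: No direct left recursion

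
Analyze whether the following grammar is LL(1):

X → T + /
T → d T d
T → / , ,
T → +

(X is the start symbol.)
A grammar is LL(1) if for each non-terminal N with multiple productions, the predict sets of those productions are pairwise disjoint, where PREDICT(N → α) = (FIRST(α) \ {ε}) ∪ (FOLLOW(N) if α ⇒* ε).

For T:
  PREDICT(T → d T d) = { 'd' }
  PREDICT(T → '/' ',' ',') = { '/' }
  PREDICT(T → '+') = { '+' }
X has a single production, so nothing to check there.

All predict sets are disjoint. The grammar IS LL(1).

Answer: Yes, the grammar is LL(1).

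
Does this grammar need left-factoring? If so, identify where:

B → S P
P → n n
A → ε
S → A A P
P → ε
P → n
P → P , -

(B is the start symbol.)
Yes, P has productions with common prefix 'n'

Left-factoring is needed when two productions for the same non-terminal
share a common prefix on the right-hand side.

Productions for P:
  P → n n
  P → ε
  P → n
  P → P , -

Found common prefix 'n' in productions for P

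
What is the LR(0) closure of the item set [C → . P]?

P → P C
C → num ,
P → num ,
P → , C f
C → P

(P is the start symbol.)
To compute CLOSURE, for each item [A → α.Bβ] where B is a non-terminal, add [B → .γ] for all productions B → γ; repeat for the newly added items until nothing changes.

Start with: [C → . P]
  [C → . P] has the dot before P: add [P → . P C], [P → . num ,], [P → . , C f]
No further items can be added.

CLOSURE = { [C → . P], [P → . , C f], [P → . P C], [P → . num ,] }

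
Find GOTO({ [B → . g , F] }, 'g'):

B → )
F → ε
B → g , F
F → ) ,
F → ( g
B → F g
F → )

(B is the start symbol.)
{ [B → g . , F] }

GOTO(I, 'g') = CLOSURE({ [A → αX.β] : [A → α.Xβ] ∈ I, X = 'g' })

Items with dot before 'g', with the dot advanced:
  [B → . g , F] → [B → g . , F]
Closure adds nothing (no advanced item has the dot before a non-terminal).

GOTO = { [B → g . , F] }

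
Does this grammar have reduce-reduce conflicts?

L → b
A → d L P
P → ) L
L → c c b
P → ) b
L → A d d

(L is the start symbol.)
Yes — I10: [L → b .] vs [P → ) b .]

A reduce-reduce conflict occurs when an LR(0) state has two complete items [A → α .] and [B → β .] — both call for a reduction, and with no lookahead the parser cannot choose between them.

Augment with L' → L and build the canonical LR(0) collection (I0 = CLOSURE({[L' → . L]}), then GOTO on every symbol after a dot until no new states appear). It has 15 states:
  I0: { [A → . d L P], [L → . A d d], [L → . b], [L → . c c b], [L' → . L] }  — shift
  I1: { [L → A . d d] }  — shift
  I2: { [L' → L .] }  — accept
  I3: { [L → b .] }  — reduce
  I4: { [L → c . c b] }  — shift
  I5: { [A → . d L P], [A → d . L P], [L → . A d d], [L → . b], [L → . c c b] }  — shift
  I6: { [A → d L . P], [P → . ) L], [P → . ) b] }  — shift
  I7: { [A → . d L P], [L → . A d d], [L → . b], [L → . c c b], [P → ) . L], [P → ) . b] }  — shift
  I8: { [A → d L P .] }  — reduce
  I9: { [P → ) L .] }  — reduce
  I10: { [L → b .], [P → ) b .] }  — 2 reduces
  I11: { [L → c c . b] }  — shift
  I12: { [L → c c b .] }  — reduce
  I13: { [L → A d . d] }  — shift
  I14: { [L → A d d .] }  — reduce

I10 contains complete items [L → b .], [P → ) b .] — reduce-reduce conflict.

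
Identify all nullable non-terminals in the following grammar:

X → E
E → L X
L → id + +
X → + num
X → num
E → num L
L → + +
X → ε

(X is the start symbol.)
{ 'X' }

ε-productions: X → ε
So X is immediately nullable.
No further non-terminal can be added: every production for the remaining non-terminals contains a terminal or a non-nullable non-terminal.
Nullable = { 'X' }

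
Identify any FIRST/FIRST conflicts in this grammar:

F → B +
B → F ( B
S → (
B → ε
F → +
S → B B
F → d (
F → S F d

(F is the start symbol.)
A FIRST/FIRST conflict occurs when two productions N → α and N → β for the same non-terminal have FIRST(α) ∩ FIRST(β) ≠ ∅ (with ε ∈ FIRST of a nullable right-hand side, so two nullable alternatives also conflict).

FIRST sets of the non-terminals at (or reachable through a nullable prefix from) the front of some alternative:
  FIRST(B) = { '(', '+', 'd', ε }
  FIRST(S) = { '(', '+', 'd', ε }
  FIRST(F) = { '(', '+', 'd' }

Productions for F:
  F → B +: FIRST = { '(', '+', 'd' }
  F → +: FIRST = { '+' }
  F → d (: FIRST = { 'd' }
  F → S F d: FIRST = { '(', '+', 'd' }
Productions for B:
  B → F ( B: FIRST = { '(', '+', 'd' }
  B → ε: FIRST = { ε }
Productions for S:
  S → (: FIRST = { '(' }
  S → B B: FIRST = { '(', '+', 'd', ε }

Conflict for F: F → B + and F → +
  Overlap: { '+' }
Conflict for F: F → B + and F → d (
  Overlap: { 'd' }
Conflict for F: F → B + and F → S F d
  Overlap: { '(', '+', 'd' }
Conflict for F: F → + and F → S F d
  Overlap: { '+' }
Conflict for F: F → d ( and F → S F d
  Overlap: { 'd' }
Conflict for S: S → ( and S → B B
  Overlap: { '(' }

Answer: Yes. F → B '+' / F → '+' on { '+' }; F → B '+' / F → d '(' on { 'd' }; F → B '+' / F → S F d on { '(', '+', 'd' }; F → '+' / F → S F d on { '+' }; F → d '(' / F → S F d on { 'd' }; S → '(' / S → B B on { '(' }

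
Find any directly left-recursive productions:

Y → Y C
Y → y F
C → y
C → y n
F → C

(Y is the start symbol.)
Y → Y C: LEFT RECURSIVE (starts with Y)
Y → y F: starts with y
C → y: starts with y
C → y n: starts with y
F → C: starts with C

The grammar has direct left recursion on: Y.

Answer: Yes, Y is left-recursive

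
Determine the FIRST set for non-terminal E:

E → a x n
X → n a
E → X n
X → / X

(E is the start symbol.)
FIRST sets of the other non-terminals involved (by the same procedure, iterated to a fixed point):
  FIRST(X) = { '/', 'n' }

From E → a x n:
  - a is a terminal: add 'a' and stop
From E → X n:
  - X is a non-terminal: add FIRST(X) \ {ε} = { '/', 'n' }
    X is not nullable, so stop

Collecting: FIRST(E) = { '/', 'a', 'n' }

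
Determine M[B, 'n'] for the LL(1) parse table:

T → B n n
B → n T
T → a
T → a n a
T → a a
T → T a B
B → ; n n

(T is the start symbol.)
To find M[B, 'n'], we find productions for B where 'n' is in the predict set (PREDICT(N → α) = (FIRST(α) \ {ε}) ∪ (FOLLOW(N) if α ⇒* ε)).

B → n T: PREDICT = { 'n' }
  'n' is in predict set, so this production goes in M[B, 'n']
B → ; n n: PREDICT = { ';' }

M[B, 'n'] = B → n T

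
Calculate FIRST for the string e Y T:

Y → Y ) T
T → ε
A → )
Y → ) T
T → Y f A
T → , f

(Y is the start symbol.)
To compute FIRST(e Y T), process the symbols left to right:
Symbol e is a terminal. Add 'e' and stop.
FIRST(e Y T) = { 'e' }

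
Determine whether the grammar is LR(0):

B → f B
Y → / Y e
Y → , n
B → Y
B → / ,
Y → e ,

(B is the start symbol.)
A grammar is LR(0) if no state in the canonical LR(0) collection has:
  - both a shift item (dot before a terminal) and a complete item (shift-reduce conflict), or
  - two or more complete items (reduce-reduce conflict; the accept item [B' → B .] counts as a complete item here).

Augment with B' → B and build the canonical LR(0) collection (I0 = CLOSURE({[B' → . B]}), then GOTO on every symbol after a dot until no new states appear). It has 14 states:
  I0: { [B → . / ,], [B → . Y], [B → . f B], [B' → . B], [Y → . , n], [Y → . / Y e], [Y → . e ,] }  — shift
  I1: { [Y → , . n] }  — shift
  I2: { [B → / . ,], [Y → . , n], [Y → . / Y e], [Y → . e ,], [Y → / . Y e] }  — shift
  I3: { [B' → B .] }  — accept
  I4: { [B → Y .] }  — reduce
  I5: { [Y → e . ,] }  — shift
  I6: { [B → . / ,], [B → . Y], [B → . f B], [B → f . B], [Y → . , n], [Y → . / Y e], [Y → . e ,] }  — shift
  I7: { [B → f B .] }  — reduce
  I8: { [Y → e , .] }  — reduce
  I9: { [B → / , .], [Y → , . n] }  — shift, reduce
  I10: { [Y → . , n], [Y → . / Y e], [Y → . e ,], [Y → / . Y e] }  — shift
  I11: { [Y → / Y . e] }  — shift
  I12: { [Y → / Y e .] }  — reduce
  I13: { [Y → , n .] }  — reduce

Conflict in state I9:
  Shift-reduce conflict between [B → / , .] and [Y → , . n]
So the grammar is NOT LR(0).

Answer: No. Shift-reduce conflict between [B → / , .] and [Y → , . n]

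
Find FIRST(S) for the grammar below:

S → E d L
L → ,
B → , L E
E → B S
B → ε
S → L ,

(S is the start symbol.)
{ ',' }

FIRST sets of the other non-terminals involved (by the same procedure, iterated to a fixed point):
  FIRST(E) = { ',' }
  FIRST(L) = { ',' }

From S → E d L:
  - E is a non-terminal: add FIRST(E) \ {ε} = { ',' }
    E is not nullable, so stop
From S → L ,:
  - L is a non-terminal: add FIRST(L) \ {ε} = { ',' }
    L is not nullable, so stop

Collecting: FIRST(S) = { ',' }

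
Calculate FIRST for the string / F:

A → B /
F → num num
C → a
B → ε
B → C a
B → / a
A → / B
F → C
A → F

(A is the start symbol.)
{ '/' }

To compute FIRST(/ F), process the symbols left to right:
Symbol / is a terminal. Add '/' and stop.
FIRST(/ F) = { '/' }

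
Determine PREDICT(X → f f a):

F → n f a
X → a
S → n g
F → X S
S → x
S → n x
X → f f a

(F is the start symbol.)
{ 'f' }

PREDICT(X → f f a) = (FIRST(RHS) \ {ε}) ∪ (FOLLOW(X) if ε ∈ FIRST(RHS), i.e. RHS ⇒* ε)
FIRST(f f a) = { 'f' }
ε ∉ FIRST(f f a), so FOLLOW(X) is not added.
PREDICT(X → f f a) = { 'f' }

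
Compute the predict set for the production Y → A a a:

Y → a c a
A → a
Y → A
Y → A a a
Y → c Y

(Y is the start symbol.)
{ 'a' }

PREDICT(Y → A a a) = (FIRST(RHS) \ {ε}) ∪ (FOLLOW(Y) if ε ∈ FIRST(RHS), i.e. RHS ⇒* ε)
FIRST(A) = { 'a' }
FIRST(A a a) = { 'a' }
ε ∉ FIRST(A a a), so FOLLOW(Y) is not added.
PREDICT(Y → A a a) = { 'a' }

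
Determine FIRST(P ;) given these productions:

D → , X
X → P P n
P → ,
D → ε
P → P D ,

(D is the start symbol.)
{ ',' }

FIRST sets of the non-terminals involved (from the grammar, by fixed-point iteration):
  FIRST(P) = { ',' }

To compute FIRST(P ;), process the symbols left to right:
Symbol P is a non-terminal. Add FIRST(P) \ {ε} = { ',' }
P is not nullable (ε ∉ FIRST(P)), so stop here.
FIRST(P ;) = { ',' }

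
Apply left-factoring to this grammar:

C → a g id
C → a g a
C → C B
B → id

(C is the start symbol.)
C → a g C'
C' → id
C' → a
C → C B
B → id

Left-factoring transforms A → αβ₁ | αβ₂ into A → αA' and A' → β₁ | β₂
(α is the longest common prefix among the alternatives). Repeat until
no nonterminal has two alternatives with a common prefix.

Round 1: C has alternatives sharing prefix 'a g'. Introduce C': C → a g C'
  Add: C' → id
  Add: C' → a

No remaining common prefixes — done.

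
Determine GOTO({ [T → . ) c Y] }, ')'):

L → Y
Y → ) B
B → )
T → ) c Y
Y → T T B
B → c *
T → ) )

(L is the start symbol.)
{ [T → ) . c Y] }

GOTO(I, ')') = CLOSURE({ [A → αX.β] : [A → α.Xβ] ∈ I, X = ')' })

Items with dot before ')', with the dot advanced:
  [T → . ) c Y] → [T → ) . c Y]
Closure adds nothing (no advanced item has the dot before a non-terminal).

GOTO = { [T → ) . c Y] }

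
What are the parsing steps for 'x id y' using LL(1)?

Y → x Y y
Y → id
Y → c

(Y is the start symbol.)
LL(1) parsing maintains a stack (initially the start symbol over $) and the input. At each step: if the stack top is a terminal, match it against the current input token; if it is a non-terminal N, replace it with the RHS of M[N, lookahead] (the unique production whose predict set contains the lookahead).

Stack is shown with the top on the left.

Stack    Input     Action
-------------------------
Y $      x id y $  output Y → x Y y
x Y y $  x id y $  match 'x'
Y y $    id y $    output Y → id
id y $   id y $    match 'id'
y $      y $       match 'y'
$        $         accept

The string is accepted.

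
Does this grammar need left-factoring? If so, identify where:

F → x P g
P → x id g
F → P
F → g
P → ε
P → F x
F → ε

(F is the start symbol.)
No, left-factoring is not needed

Left-factoring is needed when two productions for the same non-terminal
share a common prefix on the right-hand side.

Productions for F:
  F → x P g
  F → P
  F → g
  F → ε
Productions for P:
  P → x id g
  P → ε
  P → F x

No common prefixes found.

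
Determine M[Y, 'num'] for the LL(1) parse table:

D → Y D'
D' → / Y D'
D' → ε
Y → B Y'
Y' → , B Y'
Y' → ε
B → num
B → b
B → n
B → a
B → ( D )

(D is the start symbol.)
To find M[Y, 'num'], we find productions for Y where 'num' is in the predict set (PREDICT(N → α) = (FIRST(α) \ {ε}) ∪ (FOLLOW(N) if α ⇒* ε)).

Relevant sets:
  FIRST(B) = { '(', 'a', 'b', 'n', 'num' }

Y → B Y': PREDICT = { '(', 'a', 'b', 'n', 'num' }
  'num' is in predict set, so this production goes in M[Y, 'num']

M[Y, 'num'] = Y → B Y'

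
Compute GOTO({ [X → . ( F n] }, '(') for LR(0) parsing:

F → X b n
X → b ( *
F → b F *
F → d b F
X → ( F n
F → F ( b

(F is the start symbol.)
{ [F → . F ( b], [F → . X b n], [F → . b F *], [F → . d b F], [X → ( . F n], [X → . ( F n], [X → . b ( *] }

GOTO(I, '(') = CLOSURE({ [A → αX.β] : [A → α.Xβ] ∈ I, X = '(' })

Items with dot before '(', with the dot advanced:
  [X → . ( F n] → [X → ( . F n]
Closure of the advanced items:
  [X → ( . F n] has the dot before F: add [F → . X b n], [F → . b F *], [F → . d b F], [F → . F ( b]
  [F → . X b n] has the dot before X: add [X → . b ( *], [X → . ( F n]

GOTO = { [F → . F ( b], [F → . X b n], [F → . b F *], [F → . d b F], [X → ( . F n], [X → . ( F n], [X → . b ( *] }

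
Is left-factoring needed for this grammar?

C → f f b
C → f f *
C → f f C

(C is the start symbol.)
Yes, C has productions with common prefix 'f f'

Left-factoring is needed when two productions for the same non-terminal
share a common prefix on the right-hand side.

Productions for C:
  C → f f b
  C → f f *
  C → f f C

Found common prefix 'f f' in productions for C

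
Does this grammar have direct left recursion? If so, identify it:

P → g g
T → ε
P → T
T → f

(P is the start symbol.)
No direct left recursion

Direct left recursion occurs when N → N α for some non-terminal N (the right-hand side begins with the left-hand side itself).

P → g g: starts with g
T → ε: starts with ε
P → T: starts with T
T → f: starts with f

No direct left recursion found.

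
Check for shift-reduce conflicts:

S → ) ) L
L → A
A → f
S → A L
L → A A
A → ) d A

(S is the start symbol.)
Yes — I6: [L → A .] vs [A → . ) d A]

A shift-reduce conflict occurs when an LR(0) state has both:
  - a complete (reduce) item [A → α .] (dot at the end), and
  - a shift item [B → β . c γ] (dot before a terminal).

Augment with S' → S and build the canonical LR(0) collection (I0 = CLOSURE({[S' → . S]}), then GOTO on every symbol after a dot until no new states appear). It has 13 states:
  I0: { [A → . ) d A], [A → . f], [S → . ) ) L], [S → . A L], [S' → . S] }  — shift
  I1: { [A → ) . d A], [S → ) . ) L] }  — shift
  I2: { [A → . ) d A], [A → . f], [L → . A A], [L → . A], [S → A . L] }  — shift
  I3: { [S' → S .] }  — accept
  I4: { [A → f .] }  — reduce
  I5: { [A → ) . d A] }  — shift
  I6: { [A → . ) d A], [A → . f], [L → A . A], [L → A .] }  — shift, reduce
  I7: { [S → A L .] }  — reduce
  I8: { [L → A A .] }  — reduce
  I9: { [A → ) d . A], [A → . ) d A], [A → . f] }  — shift
  I10: { [A → ) d A .] }  — reduce
  I11: { [A → . ) d A], [A → . f], [L → . A A], [L → . A], [S → ) ) . L] }  — shift
  I12: { [S → ) ) L .] }  — reduce

I6 contains reduce item [L → A .] and shift items [A → . ) d A], [A → . f] — shift-reduce conflict.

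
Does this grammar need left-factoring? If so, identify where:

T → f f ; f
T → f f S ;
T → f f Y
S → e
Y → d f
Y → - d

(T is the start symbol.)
Left-factoring is needed when two productions for the same non-terminal
share a common prefix on the right-hand side.

Productions for T:
  T → f f ; f
  T → f f S ;
  T → f f Y
Productions for Y:
  Y → d f
  Y → - d

Found common prefix 'f f' in productions for T

Answer: Yes, T has productions with common prefix 'f f'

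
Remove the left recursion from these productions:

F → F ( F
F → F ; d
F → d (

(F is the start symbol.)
F → d ( F'
F' → ( F F'
F' → ; d F'
F' → ε

F is directly left-recursive. The standard transformation for
  A → A α₁ | ... | A α_m | β₁ | ... | β_n
is
  A  → β₁ A' | ... | β_n A'
  A' → α₁ A' | ... | α_m A' | ε

F → d ( becomes F → d ( F'
F → F ( F becomes F' → ( F F'
F → F ; d becomes F' → ; d F'
Add F' → ε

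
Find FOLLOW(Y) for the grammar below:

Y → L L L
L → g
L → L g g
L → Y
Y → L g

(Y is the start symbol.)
Y is the start symbol, so $ ∈ FOLLOW(Y).
In L → Y: Y is at the end, add FOLLOW(L)

The FOLLOW sets referred to above (computed the same way, to a fixed point):
  FOLLOW(L) = { $, 'g' }

Taking the union: FOLLOW(Y) = { $, 'g' }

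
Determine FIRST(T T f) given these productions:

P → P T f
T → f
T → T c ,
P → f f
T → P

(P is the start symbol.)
FIRST sets of the non-terminals involved (from the grammar, by fixed-point iteration):
  FIRST(T) = { 'f' }

To compute FIRST(T T f), process the symbols left to right:
Symbol T is a non-terminal. Add FIRST(T) \ {ε} = { 'f' }
T is not nullable (ε ∉ FIRST(T)), so stop here.
FIRST(T T f) = { 'f' }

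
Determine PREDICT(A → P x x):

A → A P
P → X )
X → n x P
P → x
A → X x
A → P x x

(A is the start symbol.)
PREDICT(A → P x x) = (FIRST(RHS) \ {ε}) ∪ (FOLLOW(A) if ε ∈ FIRST(RHS), i.e. RHS ⇒* ε)
FIRST(P) = { 'n', 'x' }
FIRST(P x x) = { 'n', 'x' }
ε ∉ FIRST(P x x), so FOLLOW(A) is not added.
PREDICT(A → P x x) = { 'n', 'x' }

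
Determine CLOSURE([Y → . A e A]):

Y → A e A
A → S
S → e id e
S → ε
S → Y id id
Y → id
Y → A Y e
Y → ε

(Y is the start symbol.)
Start with: [Y → . A e A]
  [Y → . A e A] has the dot before A: add [A → . S]
  [A → . S] has the dot before S: add [S → . e id e], [S → .], [S → . Y id id]
  [S → . Y id id] has the dot before Y: add [Y → . id], [Y → . A Y e], [Y → .]
No further items can be added.

CLOSURE = { [A → . S], [S → . Y id id], [S → . e id e], [S → .], [Y → . A Y e], [Y → . A e A], [Y → . id], [Y → .] }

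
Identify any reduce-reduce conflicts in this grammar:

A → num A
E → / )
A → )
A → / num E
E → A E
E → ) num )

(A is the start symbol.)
A reduce-reduce conflict occurs when an LR(0) state has two complete items [A → α .] and [B → β .] — both call for a reduction, and with no lookahead the parser cannot choose between them.

Augment with A' → A and build the canonical LR(0) collection (I0 = CLOSURE({[A' → . A]}), then GOTO on every symbol after a dot until no new states appear). It has 15 states:
  I0: { [A → . )], [A → . / num E], [A → . num A], [A' → . A] }  — shift
  I1: { [A → ) .] }  — reduce
  I2: { [A → / . num E] }  — shift
  I3: { [A' → A .] }  — accept
  I4: { [A → . )], [A → . / num E], [A → . num A], [A → num . A] }  — shift
  I5: { [A → num A .] }  — reduce
  I6: { [A → . )], [A → . / num E], [A → . num A], [A → / num . E], [E → . ) num )], [E → . / )], [E → . A E] }  — shift
  I7: { [A → ) .], [E → ) . num )] }  — shift, reduce
  I8: { [A → / . num E], [E → / . )] }  — shift
  I9: { [A → . )], [A → . / num E], [A → . num A], [E → . ) num )], [E → . / )], [E → . A E], [E → A . E] }  — shift
  I10: { [A → / num E .] }  — reduce
  I11: { [E → A E .] }  — reduce
  I12: { [E → / ) .] }  — reduce
  I13: { [E → ) num . )] }  — shift
  I14: { [E → ) num ) .] }  — reduce

No state contains more than one complete item.

Answer: No reduce-reduce conflicts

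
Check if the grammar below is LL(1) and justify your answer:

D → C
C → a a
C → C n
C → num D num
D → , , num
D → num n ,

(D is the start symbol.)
No. Predict set conflict for D: { 'num' }

Relevant sets:
  FIRST(C) = { 'a', 'num' }

For D:
  PREDICT(D → C) = { 'a', 'num' }
  PREDICT(D → ',' ',' num) = { ',' }
  PREDICT(D → num n ',') = { 'num' }
For C:
  PREDICT(C → a a) = { 'a' }
  PREDICT(C → C n) = { 'a', 'num' }
  PREDICT(C → num D num) = { 'num' }

Conflict found: Predict set conflict for D: { 'num' }
The grammar is NOT LL(1).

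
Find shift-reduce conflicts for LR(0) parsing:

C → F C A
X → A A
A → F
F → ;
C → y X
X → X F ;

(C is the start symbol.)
Augment with C' → C and build the canonical LR(0) collection (I0 = CLOSURE({[C' → . C]}), then GOTO on every symbol after a dot until no new states appear). It has 13 states:
  I0: { [C → . F C A], [C → . y X], [C' → . C], [F → . ;] }  — shift
  I1: { [F → ; .] }  — reduce
  I2: { [C' → C .] }  — accept
  I3: { [C → . F C A], [C → . y X], [C → F . C A], [F → . ;] }  — shift
  I4: { [A → . F], [C → y . X], [F → . ;], [X → . A A], [X → . X F ;] }  — shift
  I5: { [A → . F], [F → . ;], [X → A . A] }  — shift
  I6: { [A → F .] }  — reduce
  I7: { [C → y X .], [F → . ;], [X → X . F ;] }  — shift, reduce
  I8: { [X → X F . ;] }  — shift
  I9: { [X → X F ; .] }  — reduce
  I10: { [X → A A .] }  — reduce
  I11: { [A → . F], [C → F C . A], [F → . ;] }  — shift
  I12: { [C → F C A .] }  — reduce

I7 contains reduce item [C → y X .] and shift item [F → . ;] — shift-reduce conflict.

Answer: Yes — I7: [C → y X .] vs [F → . ;]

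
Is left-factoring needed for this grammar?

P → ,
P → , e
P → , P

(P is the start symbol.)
Left-factoring is needed when two productions for the same non-terminal
share a common prefix on the right-hand side.

Productions for P:
  P → ,
  P → , e
  P → , P

Found common prefix ',' in productions for P

Answer: Yes, P has productions with common prefix ','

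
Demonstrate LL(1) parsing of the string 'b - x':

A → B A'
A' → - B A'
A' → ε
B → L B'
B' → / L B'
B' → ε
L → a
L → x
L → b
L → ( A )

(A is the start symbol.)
Stack is shown with the top on the left.

Stack      Input    Action
--------------------------
A $        b - x $  output A → B A'
B A' $     b - x $  output B → L B'
L B' A' $  b - x $  output L → b
b B' A' $  b - x $  match 'b'
B' A' $    - x $    output B' → ε
A' $       - x $    output A' → - B A'
- B A' $   - x $    match '-'
B A' $     x $      output B → L B'
L B' A' $  x $      output L → x
x B' A' $  x $      match 'x'
B' A' $    $        output B' → ε
A' $       $        output A' → ε
$          $        accept

The string is accepted.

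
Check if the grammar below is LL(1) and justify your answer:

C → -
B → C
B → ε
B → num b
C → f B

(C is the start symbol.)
Relevant sets:
  FIRST(C) = { '-', 'f' }
  FOLLOW(B) = { $ }

For C:
  PREDICT(C → '-') = { '-' }
  PREDICT(C → f B) = { 'f' }
For B:
  PREDICT(B → C) = { '-', 'f' }
  PREDICT(B → ε) = { $ }
  PREDICT(B → num b) = { 'num' }

All predict sets are disjoint. The grammar IS LL(1).

Answer: Yes, the grammar is LL(1).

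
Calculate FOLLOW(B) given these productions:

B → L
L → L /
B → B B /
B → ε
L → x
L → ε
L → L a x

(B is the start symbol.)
To compute FOLLOW(B), find every occurrence of B on a right-hand side N → α B β: add FIRST(β) \ {ε}, and if β is empty or nullable also add FOLLOW(N). Iterate to a fixed point.

B is the start symbol, so $ ∈ FOLLOW(B).
In B → B B /: B is followed by B '/', add FIRST(B '/') \ {ε} = { '/', 'a', 'x' }
In B → B B /: B is followed by '/', add FIRST('/') \ {ε} = { '/' }

Taking the union: FOLLOW(B) = { $, '/', 'a', 'x' }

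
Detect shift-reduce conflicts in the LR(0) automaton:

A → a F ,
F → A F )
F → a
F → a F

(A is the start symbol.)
Yes — I5: [F → a .] vs [A → . a F ,]; I6: [F → a F .] vs [A → a F . ,]

A shift-reduce conflict occurs when an LR(0) state has both:
  - a complete (reduce) item [A → α .] (dot at the end), and
  - a shift item [B → β . c γ] (dot before a terminal).

Augment with A' → A and build the canonical LR(0) collection (I0 = CLOSURE({[A' → . A]}), then GOTO on every symbol after a dot until no new states appear). It has 10 states:
  I0: { [A → . a F ,], [A' → . A] }  — shift
  I1: { [A' → A .] }  — accept
  I2: { [A → . a F ,], [A → a . F ,], [F → . A F )], [F → . a F], [F → . a] }  — shift
  I3: { [A → . a F ,], [F → . A F )], [F → . a F], [F → . a], [F → A . F )] }  — shift
  I4: { [A → a F . ,] }  — shift
  I5: { [A → . a F ,], [A → a . F ,], [F → . A F )], [F → . a F], [F → . a], [F → a . F], [F → a .] }  — shift, reduce
  I6: { [A → a F . ,], [F → a F .] }  — shift, reduce
  I7: { [A → a F , .] }  — reduce
  I8: { [F → A F . )] }  — shift
  I9: { [F → A F ) .] }  — reduce

I5 contains reduce item [F → a .] and shift items [A → . a F ,], [F → . a], [F → . a F] — shift-reduce conflict.
I6 contains reduce item [F → a F .] and shift item [A → a F . ,] — shift-reduce conflict.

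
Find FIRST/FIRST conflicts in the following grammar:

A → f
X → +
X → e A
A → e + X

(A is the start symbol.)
A FIRST/FIRST conflict occurs when two productions N → α and N → β for the same non-terminal have FIRST(α) ∩ FIRST(β) ≠ ∅ (with ε ∈ FIRST of a nullable right-hand side, so two nullable alternatives also conflict).

Productions for A:
  A → f: FIRST = { 'f' }
  A → e + X: FIRST = { 'e' }
Productions for X:
  X → +: FIRST = { '+' }
  X → e A: FIRST = { 'e' }

All alternatives of each non-terminal have pairwise disjoint FIRST sets.

Answer: No FIRST/FIRST conflicts.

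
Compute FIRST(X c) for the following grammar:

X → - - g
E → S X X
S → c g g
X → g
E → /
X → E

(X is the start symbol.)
FIRST sets of the non-terminals involved (from the grammar, by fixed-point iteration):
  FIRST(X) = { '-', '/', 'c', 'g' }

To compute FIRST(X c), process the symbols left to right:
Symbol X is a non-terminal. Add FIRST(X) \ {ε} = { '-', '/', 'c', 'g' }
X is not nullable (ε ∉ FIRST(X)), so stop here.
FIRST(X c) = { '-', '/', 'c', 'g' }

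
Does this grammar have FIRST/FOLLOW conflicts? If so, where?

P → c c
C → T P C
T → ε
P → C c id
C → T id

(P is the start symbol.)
A FIRST/FOLLOW conflict occurs when a non-terminal N has a nullable alternative N → β (β ⇒* ε) and another alternative N → α with FIRST(α) ∩ FOLLOW(N) ≠ ∅: on such a lookahead the parser cannot decide between expanding α and letting N vanish via β.

Nullable non-terminals: T.
T has a nullable alternative but only one production, so nothing to check.

C, P have no nullable alternative, so no FIRST/FOLLOW check is needed there.

No FIRST/FOLLOW conflicts found.

Answer: No FIRST/FOLLOW conflicts.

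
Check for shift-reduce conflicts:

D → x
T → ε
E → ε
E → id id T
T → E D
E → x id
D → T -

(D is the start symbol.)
Yes — I0: [E → .] vs [D → . x]; I2: [E → .] vs [D → . x]; I5: [D → x .] vs [E → x . id]; I7: [E → .] vs [E → . id id T]

Augment with D' → D and build the canonical LR(0) collection (I0 = CLOSURE({[D' → . D]}), then GOTO on every symbol after a dot until no new states appear). It has 12 states:
  I0: { [D → . T -], [D → . x], [D' → . D], [E → . id id T], [E → . x id], [E → .], [T → . E D], [T → .] }  — shift, 2 reduces
  I1: { [D' → D .] }  — accept
  I2: { [D → . T -], [D → . x], [E → . id id T], [E → . x id], [E → .], [T → . E D], [T → .], [T → E . D] }  — shift, 2 reduces
  I3: { [D → T . -] }  — shift
  I4: { [E → id . id T] }  — shift
  I5: { [D → x .], [E → x . id] }  — shift, reduce
  I6: { [E → x id .] }  — reduce
  I7: { [E → . id id T], [E → . x id], [E → .], [E → id id . T], [T → . E D], [T → .] }  — shift, 2 reduces
  I8: { [E → id id T .] }  — reduce
  I9: { [E → x . id] }  — shift
  I10: { [D → T - .] }  — reduce
  I11: { [T → E D .] }  — reduce

I0 contains reduce items [E → .], [T → .] and shift items [D → . x], [E → . id id T], [E → . x id] — shift-reduce conflict.
I2 contains reduce items [E → .], [T → .] and shift items [D → . x], [E → . id id T], [E → . x id] — shift-reduce conflict.
I5 contains reduce item [D → x .] and shift item [E → x . id] — shift-reduce conflict.
I7 contains reduce items [E → .], [T → .] and shift items [E → . id id T], [E → . x id] — shift-reduce conflict.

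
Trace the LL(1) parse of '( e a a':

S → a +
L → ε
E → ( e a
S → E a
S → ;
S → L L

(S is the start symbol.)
Stack is shown with the top on the left.

Stack      Input      Action
----------------------------
S $        ( e a a $  output S → E a
E a $      ( e a a $  output E → ( e a
( e a a $  ( e a a $  match '('
e a a $    e a a $    match 'e'
a a $      a a $      match 'a'
a $        a $        match 'a'
$          $          accept

The string is accepted.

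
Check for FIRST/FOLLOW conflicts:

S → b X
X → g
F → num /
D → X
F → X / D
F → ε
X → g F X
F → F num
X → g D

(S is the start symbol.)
A FIRST/FOLLOW conflict occurs when a non-terminal N has a nullable alternative N → β (β ⇒* ε) and another alternative N → α with FIRST(α) ∩ FOLLOW(N) ≠ ∅: on such a lookahead the parser cannot decide between expanding α and letting N vanish via β.

Nullable non-terminals: F.
FIRST sets used below: FIRST(X) = { 'g' }, FIRST(F) = { 'g', 'num', ε }

F: nullable alternative(s) F → ε; FOLLOW(F) = { 'g', 'num' }
  F → num /: FIRST \ {ε} = { 'num' } — overlaps FOLLOW(F) on { 'num' }: CONFLICT
  F → X / D: FIRST \ {ε} = { 'g' } — overlaps FOLLOW(F) on { 'g' }: CONFLICT
  F → ε: FIRST \ {ε} = { } — this is the only nullable alternative, skip
  F → F num: FIRST \ {ε} = { 'g', 'num' } — overlaps FOLLOW(F) on { 'g', 'num' }: CONFLICT

D, S, X have no nullable alternative, so no FIRST/FOLLOW check is needed there.

So the grammar has 3 FIRST/FOLLOW conflicts (marked CONFLICT above).

Answer: Yes. F → num '/' with FOLLOW(F) on { 'num' }; F → X '/' D with FOLLOW(F) on { 'g' }; F → F num with FOLLOW(F) on { 'g', 'num' }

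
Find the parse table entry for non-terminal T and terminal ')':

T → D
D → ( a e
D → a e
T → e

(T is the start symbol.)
To find M[T, ')'], we find productions for T where ')' is in the predict set (PREDICT(N → α) = (FIRST(α) \ {ε}) ∪ (FOLLOW(N) if α ⇒* ε)).

Relevant sets:
  FIRST(D) = { '(', 'a' }

T → D: PREDICT = { '(', 'a' }
T → e: PREDICT = { 'e' }

M[T, ')'] is empty (no production applies)

Answer: Empty (error entry)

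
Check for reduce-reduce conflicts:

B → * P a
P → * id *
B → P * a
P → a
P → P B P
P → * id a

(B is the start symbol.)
A reduce-reduce conflict occurs when an LR(0) state has two complete items [A → α .] and [B → β .] — both call for a reduction, and with no lookahead the parser cannot choose between them.

Augment with B' → B and build the canonical LR(0) collection (I0 = CLOSURE({[B' → . B]}), then GOTO on every symbol after a dot until no new states appear). It has 15 states:
  I0: { [B → . * P a], [B → . P * a], [B' → . B], [P → . * id *], [P → . * id a], [P → . P B P], [P → . a] }  — shift
  I1: { [B → * . P a], [P → * . id *], [P → * . id a], [P → . * id *], [P → . * id a], [P → . P B P], [P → . a] }  — shift
  I2: { [B' → B .] }  — accept
  I3: { [B → . * P a], [B → . P * a], [B → P . * a], [P → . * id *], [P → . * id a], [P → . P B P], [P → . a], [P → P . B P] }  — shift
  I4: { [P → a .] }  — reduce
  I5: { [B → * . P a], [B → P * . a], [P → * . id *], [P → * . id a], [P → . * id *], [P → . * id a], [P → . P B P], [P → . a] }  — shift
  I6: { [P → . * id *], [P → . * id a], [P → . P B P], [P → . a], [P → P B . P] }  — shift
  I7: { [P → * . id *], [P → * . id a] }  — shift
  I8: { [B → . * P a], [B → . P * a], [P → . * id *], [P → . * id a], [P → . P B P], [P → . a], [P → P . B P], [P → P B P .] }  — shift, reduce
  I9: { [P → * id . *], [P → * id . a] }  — shift
  I10: { [P → * id * .] }  — reduce
  I11: { [P → * id a .] }  — reduce
  I12: { [B → * P . a], [B → . * P a], [B → . P * a], [P → . * id *], [P → . * id a], [P → . P B P], [P → . a], [P → P . B P] }  — shift
  I13: { [B → P * a .], [P → a .] }  — 2 reduces
  I14: { [B → * P a .], [P → a .] }  — 2 reduces

I13 contains complete items [B → P * a .], [P → a .] — reduce-reduce conflict.
I14 contains complete items [B → * P a .], [P → a .] — reduce-reduce conflict.

Answer: Yes — I13: [B → P * a .] vs [P → a .]; I14: [B → * P a .] vs [P → a .]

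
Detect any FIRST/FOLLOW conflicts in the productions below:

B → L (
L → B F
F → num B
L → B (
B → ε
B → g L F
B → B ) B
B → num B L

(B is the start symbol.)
Nullable non-terminals: B.
FIRST sets used below: FIRST(L) = { '(', ')', 'g', 'num' }, FIRST(B) = { '(', ')', 'g', 'num', ε }

B: nullable alternative(s) B → ε; FOLLOW(B) = { $, '(', ')', 'g', 'num' }
  B → L (: FIRST \ {ε} = { '(', ')', 'g', 'num' } — overlaps FOLLOW(B) on { '(', ')', 'g', 'num' }: CONFLICT
  B → ε: FIRST \ {ε} = { } — this is the only nullable alternative, skip
  B → g L F: FIRST \ {ε} = { 'g' } — overlaps FOLLOW(B) on { 'g' }: CONFLICT
  B → B ) B: FIRST \ {ε} = { '(', ')', 'g', 'num' } — overlaps FOLLOW(B) on { '(', ')', 'g', 'num' }: CONFLICT
  B → num B L: FIRST \ {ε} = { 'num' } — overlaps FOLLOW(B) on { 'num' }: CONFLICT

F, L have no nullable alternative, so no FIRST/FOLLOW check is needed there.

So the grammar has 4 FIRST/FOLLOW conflicts (marked CONFLICT above).

Answer: Yes. B → L '(' with FOLLOW(B) on { '(', ')', 'g', 'num' }; B → g L F with FOLLOW(B) on { 'g' }; B → B ')' B with FOLLOW(B) on { '(', ')', 'g', 'num' }; B → num B L with FOLLOW(B) on { 'num' }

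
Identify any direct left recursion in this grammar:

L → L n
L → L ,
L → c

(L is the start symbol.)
Yes, L is left-recursive

Direct left recursion occurs when N → N α for some non-terminal N (the right-hand side begins with the left-hand side itself).

L → L n: LEFT RECURSIVE (starts with L)
L → L ,: LEFT RECURSIVE (starts with L)
L → c: starts with c

The grammar has direct left recursion on: L.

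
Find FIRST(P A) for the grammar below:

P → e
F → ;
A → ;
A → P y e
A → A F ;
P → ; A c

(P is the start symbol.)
FIRST sets of the non-terminals involved (from the grammar, by fixed-point iteration):
  FIRST(P) = { ';', 'e' }

To compute FIRST(P A), process the symbols left to right:
Symbol P is a non-terminal. Add FIRST(P) \ {ε} = { ';', 'e' }
P is not nullable (ε ∉ FIRST(P)), so stop here.
FIRST(P A) = { ';', 'e' }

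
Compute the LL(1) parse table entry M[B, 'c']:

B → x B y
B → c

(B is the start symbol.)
B → c

To find M[B, 'c'], we find productions for B where 'c' is in the predict set (PREDICT(N → α) = (FIRST(α) \ {ε}) ∪ (FOLLOW(N) if α ⇒* ε)).

B → x B y: PREDICT = { 'x' }
B → c: PREDICT = { 'c' }
  'c' is in predict set, so this production goes in M[B, 'c']

M[B, 'c'] = B → c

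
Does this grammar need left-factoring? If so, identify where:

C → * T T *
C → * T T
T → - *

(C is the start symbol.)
Yes, C has productions with common prefix '* T T'

Left-factoring is needed when two productions for the same non-terminal
share a common prefix on the right-hand side.

Productions for C:
  C → * T T *
  C → * T T

Found common prefix '* T T' in productions for C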